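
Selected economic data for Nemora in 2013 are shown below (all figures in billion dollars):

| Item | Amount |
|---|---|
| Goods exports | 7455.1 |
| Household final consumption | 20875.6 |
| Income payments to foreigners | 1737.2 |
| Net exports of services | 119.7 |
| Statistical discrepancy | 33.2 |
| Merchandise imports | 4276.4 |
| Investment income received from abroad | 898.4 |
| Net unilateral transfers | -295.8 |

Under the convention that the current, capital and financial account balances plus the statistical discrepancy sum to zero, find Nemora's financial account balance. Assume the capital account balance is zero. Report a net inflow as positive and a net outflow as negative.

-2197.0

Goods balance = 7455.1 - 4276.4 = 3178.7
Services balance = 119.7
Trade balance (goods + services) = 3178.7 + 119.7 = 3298.4
Net primary income = 898.4 - 1737.2 = -838.8
Net secondary income = -295.8
Current account = 3298.4 + (-838.8) + (-295.8) = 2163.8
Financial account = -(2163.8 + 33.2) = -2197.0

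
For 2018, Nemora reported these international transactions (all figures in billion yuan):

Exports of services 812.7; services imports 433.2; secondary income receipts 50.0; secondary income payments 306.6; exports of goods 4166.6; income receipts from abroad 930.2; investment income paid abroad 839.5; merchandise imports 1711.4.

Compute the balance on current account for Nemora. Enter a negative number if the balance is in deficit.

Goods balance = 4166.6 - 1711.4 = 2455.2
Services balance = 812.7 - 433.2 = 379.5
Trade balance (goods + services) = 2455.2 + 379.5 = 2834.7
Net primary income = 930.2 - 839.5 = 90.7
Net secondary income = 50.0 - 306.6 = -256.6
Current account = 2834.7 + 90.7 + (-256.6) = 2668.8

2668.8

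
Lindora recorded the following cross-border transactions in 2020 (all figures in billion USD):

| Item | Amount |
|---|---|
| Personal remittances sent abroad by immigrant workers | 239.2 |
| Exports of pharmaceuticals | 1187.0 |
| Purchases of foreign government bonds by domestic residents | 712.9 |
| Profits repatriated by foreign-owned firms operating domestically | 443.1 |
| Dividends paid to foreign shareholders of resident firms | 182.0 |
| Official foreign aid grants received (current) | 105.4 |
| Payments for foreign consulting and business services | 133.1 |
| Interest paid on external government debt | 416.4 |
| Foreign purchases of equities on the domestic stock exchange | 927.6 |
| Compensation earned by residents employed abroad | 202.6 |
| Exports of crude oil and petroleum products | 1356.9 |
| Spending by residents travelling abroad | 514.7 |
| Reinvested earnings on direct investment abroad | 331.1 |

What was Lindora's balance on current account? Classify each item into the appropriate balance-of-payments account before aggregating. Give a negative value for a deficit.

Goods: 1356.9 + 1187.0 = 2543.9
Services: -514.7 - 133.1 = -647.8
Primary income: 202.6 - 443.1 - 182.0 + 331.1 - 416.4 = -507.8
Secondary income: -239.2 + 105.4 = -133.8
Current account = 2543.9 + (-647.8) + (-507.8) + (-133.8) = 1254.5
(Excluded from the current account — financial account: purchases of foreign government bonds by domestic residents 712.9, foreign purchases of equities on the domestic stock exchange 927.6.)

1254.5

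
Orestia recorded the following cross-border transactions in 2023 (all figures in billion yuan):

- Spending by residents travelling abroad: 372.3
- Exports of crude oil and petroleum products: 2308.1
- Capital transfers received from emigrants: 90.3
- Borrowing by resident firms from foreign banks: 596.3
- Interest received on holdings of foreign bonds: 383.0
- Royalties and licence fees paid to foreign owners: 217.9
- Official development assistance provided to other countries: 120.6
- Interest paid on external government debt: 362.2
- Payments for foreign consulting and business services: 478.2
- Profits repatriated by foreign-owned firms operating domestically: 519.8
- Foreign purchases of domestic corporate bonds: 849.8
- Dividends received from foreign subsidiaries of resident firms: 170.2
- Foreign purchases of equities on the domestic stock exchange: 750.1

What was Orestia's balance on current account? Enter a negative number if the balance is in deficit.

790.3

Goods: 2308.1
Services: -478.2 - 372.3 - 217.9 = -1068.4
Primary income: 170.2 - 362.2 + 383.0 - 519.8 = -328.8
Secondary income: -120.6
Current account = 2308.1 + (-1068.4) + (-328.8) + (-120.6) = 790.3
(Excluded from the current account — capital account: capital transfers received from emigrants 90.3; financial account: borrowing by resident firms from foreign banks 596.3, foreign purchases of domestic corporate bonds 849.8, foreign purchases of equities on the domestic stock exchange 750.1.)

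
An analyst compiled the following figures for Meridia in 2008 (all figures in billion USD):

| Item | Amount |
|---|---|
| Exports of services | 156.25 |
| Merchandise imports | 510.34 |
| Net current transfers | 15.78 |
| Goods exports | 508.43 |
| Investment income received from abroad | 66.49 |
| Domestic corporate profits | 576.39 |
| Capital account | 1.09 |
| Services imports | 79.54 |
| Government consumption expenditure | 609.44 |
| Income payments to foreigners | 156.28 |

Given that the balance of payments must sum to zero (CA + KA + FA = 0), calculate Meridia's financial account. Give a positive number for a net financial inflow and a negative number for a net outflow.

-1.88

Goods balance = 508.43 - 510.34 = -1.91
Services balance = 156.25 - 79.54 = 76.71
Trade balance (goods + services) = -1.91 + 76.71 = 74.80
Net primary income = 66.49 - 156.28 = -89.79
Net secondary income = 15.78
Current account = 74.80 + (-89.79) + 15.78 = 0.79
Financial account = -(0.79 + 1.09) = -1.88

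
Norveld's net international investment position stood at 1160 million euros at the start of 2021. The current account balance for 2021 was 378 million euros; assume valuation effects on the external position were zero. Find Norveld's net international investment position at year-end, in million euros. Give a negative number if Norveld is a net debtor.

With no valuation effects, change in NIIP = current account = 378
End-of-year NIIP = 1160 + 378 = 1538

1538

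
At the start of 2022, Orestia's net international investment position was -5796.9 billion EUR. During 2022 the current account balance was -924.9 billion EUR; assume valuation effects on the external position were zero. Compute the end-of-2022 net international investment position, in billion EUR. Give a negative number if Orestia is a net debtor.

-6721.8

With no valuation effects, change in NIIP = current account = -924.9
End-of-year NIIP = -5796.9 + (-924.9) = -6721.8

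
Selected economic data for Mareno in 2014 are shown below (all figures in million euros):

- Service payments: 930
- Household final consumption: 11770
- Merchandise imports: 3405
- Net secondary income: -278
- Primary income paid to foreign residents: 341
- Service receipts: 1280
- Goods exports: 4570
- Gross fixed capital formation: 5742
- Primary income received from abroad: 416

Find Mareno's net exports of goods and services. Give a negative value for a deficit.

1515

Goods balance = 4570 - 3405 = 1165
Services balance = 1280 - 930 = 350
Trade balance (goods + services) = 1165 + 350 = 1515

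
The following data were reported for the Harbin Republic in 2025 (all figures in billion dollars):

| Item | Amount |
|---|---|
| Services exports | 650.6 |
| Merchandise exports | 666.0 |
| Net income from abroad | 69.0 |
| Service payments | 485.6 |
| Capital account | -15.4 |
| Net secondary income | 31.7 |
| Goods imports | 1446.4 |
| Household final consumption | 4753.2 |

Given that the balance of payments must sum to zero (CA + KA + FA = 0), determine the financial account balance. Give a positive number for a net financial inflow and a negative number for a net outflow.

Goods balance = 666.0 - 1446.4 = -780.4
Services balance = 650.6 - 485.6 = 165.0
Trade balance (goods + services) = -780.4 + 165.0 = -615.4
Net primary income = 69.0
Net secondary income = 31.7
Current account = -615.4 + 69.0 + 31.7 = -514.7
Financial account = -(-514.7 + (-15.4)) = 530.1

530.1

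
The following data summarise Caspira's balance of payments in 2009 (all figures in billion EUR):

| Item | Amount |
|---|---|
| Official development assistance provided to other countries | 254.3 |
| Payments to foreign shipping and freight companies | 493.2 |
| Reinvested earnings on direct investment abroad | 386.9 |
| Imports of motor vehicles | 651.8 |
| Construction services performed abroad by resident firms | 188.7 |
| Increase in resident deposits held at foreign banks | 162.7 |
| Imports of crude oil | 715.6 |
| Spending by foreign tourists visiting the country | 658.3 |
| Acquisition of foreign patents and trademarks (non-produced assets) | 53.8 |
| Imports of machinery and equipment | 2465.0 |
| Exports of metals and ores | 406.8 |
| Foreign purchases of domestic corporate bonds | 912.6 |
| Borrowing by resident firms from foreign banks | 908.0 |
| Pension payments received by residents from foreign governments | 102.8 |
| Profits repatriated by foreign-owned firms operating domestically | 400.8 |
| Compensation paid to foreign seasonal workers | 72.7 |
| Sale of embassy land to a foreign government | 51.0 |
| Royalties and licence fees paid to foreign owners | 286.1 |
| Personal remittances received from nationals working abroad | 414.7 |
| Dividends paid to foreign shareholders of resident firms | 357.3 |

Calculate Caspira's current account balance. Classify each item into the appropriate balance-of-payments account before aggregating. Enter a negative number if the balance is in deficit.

-3538.6

Goods: -651.8 + 406.8 - 715.6 - 2465.0 = -3425.6
Services: -286.1 + 188.7 + 658.3 - 493.2 = 67.7
Primary income: -357.3 - 72.7 - 400.8 + 386.9 = -443.9
Secondary income: -254.3 + 414.7 + 102.8 = 263.2
Current account = (-3425.6) + 67.7 + (-443.9) + 263.2 = -3538.6
(Excluded from the current account — financial account: increase in resident deposits held at foreign banks 162.7, foreign purchases of domestic corporate bonds 912.6, borrowing by resident firms from foreign banks 908.0; capital account: acquisition of foreign patents and trademarks (non-produced assets) 53.8, sale of embassy land to a foreign government 51.0.)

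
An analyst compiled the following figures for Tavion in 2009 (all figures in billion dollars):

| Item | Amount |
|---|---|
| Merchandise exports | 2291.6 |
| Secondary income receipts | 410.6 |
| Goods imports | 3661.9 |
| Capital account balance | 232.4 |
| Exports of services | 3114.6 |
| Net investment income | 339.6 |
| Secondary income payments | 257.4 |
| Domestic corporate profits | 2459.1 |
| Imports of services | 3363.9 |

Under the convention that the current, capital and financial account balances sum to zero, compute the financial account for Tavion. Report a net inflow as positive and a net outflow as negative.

894.4

Goods balance = 2291.6 - 3661.9 = -1370.3
Services balance = 3114.6 - 3363.9 = -249.3
Trade balance (goods + services) = -1370.3 + (-249.3) = -1619.6
Net primary income = 339.6
Net secondary income = 410.6 - 257.4 = 153.2
Current account = -1619.6 + 339.6 + 153.2 = -1126.8
Financial account = -(-1126.8 + 232.4) = 894.4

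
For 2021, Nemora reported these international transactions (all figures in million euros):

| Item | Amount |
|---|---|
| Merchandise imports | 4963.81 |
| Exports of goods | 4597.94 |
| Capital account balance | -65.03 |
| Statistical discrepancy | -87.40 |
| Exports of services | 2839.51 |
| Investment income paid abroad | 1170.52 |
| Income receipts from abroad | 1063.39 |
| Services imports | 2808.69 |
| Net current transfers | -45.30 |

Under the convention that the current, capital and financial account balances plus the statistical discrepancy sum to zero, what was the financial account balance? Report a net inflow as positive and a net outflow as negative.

Goods balance = 4597.94 - 4963.81 = -365.87
Services balance = 2839.51 - 2808.69 = 30.82
Trade balance (goods + services) = -365.87 + 30.82 = -335.05
Net primary income = 1063.39 - 1170.52 = -107.13
Net secondary income = -45.30
Current account = -335.05 + (-107.13) + (-45.30) = -487.48
Financial account = -(-487.48 + (-65.03) + (-87.40)) = 639.91

639.91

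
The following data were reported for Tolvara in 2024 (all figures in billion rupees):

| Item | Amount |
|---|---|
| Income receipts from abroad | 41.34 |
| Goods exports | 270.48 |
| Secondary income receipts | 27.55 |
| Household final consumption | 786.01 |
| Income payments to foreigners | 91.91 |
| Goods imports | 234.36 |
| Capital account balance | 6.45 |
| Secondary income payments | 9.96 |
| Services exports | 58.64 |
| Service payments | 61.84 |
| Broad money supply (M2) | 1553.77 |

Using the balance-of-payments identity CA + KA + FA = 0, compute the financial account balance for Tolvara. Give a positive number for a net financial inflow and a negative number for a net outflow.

-6.39

Goods balance = 270.48 - 234.36 = 36.12
Services balance = 58.64 - 61.84 = -3.20
Trade balance (goods + services) = 36.12 + (-3.20) = 32.92
Net primary income = 41.34 - 91.91 = -50.57
Net secondary income = 27.55 - 9.96 = 17.59
Current account = 32.92 + (-50.57) + 17.59 = -0.06
Financial account = -(-0.06 + 6.45) = -6.39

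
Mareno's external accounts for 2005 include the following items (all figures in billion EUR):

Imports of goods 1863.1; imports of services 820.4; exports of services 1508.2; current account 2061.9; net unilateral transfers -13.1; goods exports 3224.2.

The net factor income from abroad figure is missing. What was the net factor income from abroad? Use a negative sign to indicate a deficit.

26.1

Current account = goods balance + services balance + net primary income + net secondary income
Sum of the known components = 2035.8
Net factor income from abroad = CA - (known components) = 2061.9 - 2035.8 = 26.1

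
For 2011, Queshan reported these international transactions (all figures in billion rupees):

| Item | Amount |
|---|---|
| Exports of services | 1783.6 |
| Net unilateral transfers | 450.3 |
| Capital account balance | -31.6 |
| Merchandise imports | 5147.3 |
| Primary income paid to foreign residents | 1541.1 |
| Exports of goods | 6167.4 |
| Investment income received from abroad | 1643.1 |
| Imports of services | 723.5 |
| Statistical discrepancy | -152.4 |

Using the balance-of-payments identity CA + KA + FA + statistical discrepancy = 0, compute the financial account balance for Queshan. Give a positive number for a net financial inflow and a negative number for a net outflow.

Goods balance = 6167.4 - 5147.3 = 1020.1
Services balance = 1783.6 - 723.5 = 1060.1
Trade balance (goods + services) = 1020.1 + 1060.1 = 2080.2
Net primary income = 1643.1 - 1541.1 = 102.0
Net secondary income = 450.3
Current account = 2080.2 + 102.0 + 450.3 = 2632.5
Financial account = -(2632.5 + (-31.6) + (-152.4)) = -2448.5

-2448.5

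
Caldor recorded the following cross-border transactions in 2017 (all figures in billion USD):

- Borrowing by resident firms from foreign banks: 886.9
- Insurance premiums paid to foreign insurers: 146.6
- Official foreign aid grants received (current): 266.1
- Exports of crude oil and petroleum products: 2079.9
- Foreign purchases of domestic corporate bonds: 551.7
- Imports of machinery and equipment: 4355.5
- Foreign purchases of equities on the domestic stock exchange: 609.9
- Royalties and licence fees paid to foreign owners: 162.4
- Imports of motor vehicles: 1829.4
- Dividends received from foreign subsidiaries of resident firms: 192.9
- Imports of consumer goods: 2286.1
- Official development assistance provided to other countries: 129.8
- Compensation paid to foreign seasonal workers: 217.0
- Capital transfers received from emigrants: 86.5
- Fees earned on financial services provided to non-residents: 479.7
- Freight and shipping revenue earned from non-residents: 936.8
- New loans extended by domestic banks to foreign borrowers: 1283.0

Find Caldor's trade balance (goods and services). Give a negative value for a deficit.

Goods: -4355.5 - 1829.4 - 2286.1 + 2079.9 = -6391.1
Services: 479.7 - 162.4 + 936.8 - 146.6 = 1107.5
Trade balance = -6391.1 + 1107.5 = -5283.6
(Excluded from the trade balance — financial account: borrowing by resident firms from foreign banks 886.9, foreign purchases of domestic corporate bonds 551.7, foreign purchases of equities on the domestic stock exchange 609.9, new loans extended by domestic banks to foreign borrowers 1283.0; secondary income: official foreign aid grants received (current) 266.1, official development assistance provided to other countries 129.8; primary income: dividends received from foreign subsidiaries of resident firms 192.9, compensation paid to foreign seasonal workers 217.0; capital account: capital transfers received from emigrants 86.5.)

-5283.6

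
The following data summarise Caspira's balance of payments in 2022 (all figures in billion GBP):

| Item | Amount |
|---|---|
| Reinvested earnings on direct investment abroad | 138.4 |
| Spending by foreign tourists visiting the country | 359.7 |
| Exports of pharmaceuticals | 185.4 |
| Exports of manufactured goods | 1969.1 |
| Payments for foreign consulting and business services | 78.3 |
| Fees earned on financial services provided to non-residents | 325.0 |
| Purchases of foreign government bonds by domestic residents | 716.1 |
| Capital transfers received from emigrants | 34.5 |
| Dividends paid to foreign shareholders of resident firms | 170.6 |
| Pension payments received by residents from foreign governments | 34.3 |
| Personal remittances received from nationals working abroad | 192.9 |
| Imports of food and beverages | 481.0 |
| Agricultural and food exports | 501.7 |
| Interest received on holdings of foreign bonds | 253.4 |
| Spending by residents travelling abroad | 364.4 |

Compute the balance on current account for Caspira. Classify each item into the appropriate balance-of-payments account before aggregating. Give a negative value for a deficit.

2865.6

Goods: -481.0 + 501.7 + 185.4 + 1969.1 = 2175.2
Services: -78.3 + 359.7 - 364.4 + 325.0 = 242.0
Primary income: -170.6 + 138.4 + 253.4 = 221.2
Secondary income: 34.3 + 192.9 = 227.2
Current account = 2175.2 + 242.0 + 221.2 + 227.2 = 2865.6
(Excluded from the current account — financial account: purchases of foreign government bonds by domestic residents 716.1; capital account: capital transfers received from emigrants 34.5.)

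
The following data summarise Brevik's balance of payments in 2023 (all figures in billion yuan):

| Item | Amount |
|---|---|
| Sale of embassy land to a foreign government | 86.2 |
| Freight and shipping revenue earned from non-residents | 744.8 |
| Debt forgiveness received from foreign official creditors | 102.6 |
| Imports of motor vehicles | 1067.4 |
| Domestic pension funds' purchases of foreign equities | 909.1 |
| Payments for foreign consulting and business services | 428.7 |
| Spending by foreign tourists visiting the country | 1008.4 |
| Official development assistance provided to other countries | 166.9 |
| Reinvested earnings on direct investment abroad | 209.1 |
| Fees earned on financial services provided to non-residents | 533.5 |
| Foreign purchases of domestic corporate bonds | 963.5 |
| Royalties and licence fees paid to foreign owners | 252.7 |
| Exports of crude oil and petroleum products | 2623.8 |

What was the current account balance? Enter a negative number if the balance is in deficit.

Goods: 2623.8 - 1067.4 = 1556.4
Services: 744.8 - 252.7 + 1008.4 + 533.5 - 428.7 = 1605.3
Primary income: 209.1
Secondary income: -166.9
Current account = 1556.4 + 1605.3 + 209.1 + (-166.9) = 3203.9
(Excluded from the current account — capital account: sale of embassy land to a foreign government 86.2, debt forgiveness received from foreign official creditors 102.6; financial account: domestic pension funds' purchases of foreign equities 909.1, foreign purchases of domestic corporate bonds 963.5.)

3203.9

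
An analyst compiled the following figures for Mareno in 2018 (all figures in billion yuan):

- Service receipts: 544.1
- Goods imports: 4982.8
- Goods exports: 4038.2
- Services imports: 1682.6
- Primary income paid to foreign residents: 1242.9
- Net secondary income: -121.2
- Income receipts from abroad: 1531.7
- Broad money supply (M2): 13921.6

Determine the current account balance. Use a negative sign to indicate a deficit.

-1915.5

Goods balance = 4038.2 - 4982.8 = -944.6
Services balance = 544.1 - 1682.6 = -1138.5
Trade balance (goods + services) = -944.6 + (-1138.5) = -2083.1
Net primary income = 1531.7 - 1242.9 = 288.8
Net secondary income = -121.2
Current account = -2083.1 + 288.8 + (-121.2) = -1915.5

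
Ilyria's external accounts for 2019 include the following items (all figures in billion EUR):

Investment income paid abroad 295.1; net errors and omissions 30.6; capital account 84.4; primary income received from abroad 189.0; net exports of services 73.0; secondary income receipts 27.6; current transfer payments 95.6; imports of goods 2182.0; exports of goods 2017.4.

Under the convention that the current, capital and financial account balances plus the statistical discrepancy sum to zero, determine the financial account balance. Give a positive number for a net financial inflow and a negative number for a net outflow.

150.7

Goods balance = 2017.4 - 2182.0 = -164.6
Services balance = 73.0
Trade balance (goods + services) = -164.6 + 73.0 = -91.6
Net primary income = 189.0 - 295.1 = -106.1
Net secondary income = 27.6 - 95.6 = -68.0
Current account = -91.6 + (-106.1) + (-68.0) = -265.7
Financial account = -(-265.7 + 84.4 + 30.6) = 150.7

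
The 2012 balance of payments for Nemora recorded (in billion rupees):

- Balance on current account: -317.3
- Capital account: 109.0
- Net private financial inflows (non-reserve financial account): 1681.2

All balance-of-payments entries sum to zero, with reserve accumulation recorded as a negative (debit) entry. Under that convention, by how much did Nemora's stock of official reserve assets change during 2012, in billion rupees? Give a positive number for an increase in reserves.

Official reserve transactions balance = -((-317.3) + 109.0 + 1681.2) = -1472.9
An accumulation of reserves is recorded as a debit (negative entry), so the change in the stock of reserves is the negative of that balance.
Change in official reserves = -(-1472.9) = 1472.9

1472.9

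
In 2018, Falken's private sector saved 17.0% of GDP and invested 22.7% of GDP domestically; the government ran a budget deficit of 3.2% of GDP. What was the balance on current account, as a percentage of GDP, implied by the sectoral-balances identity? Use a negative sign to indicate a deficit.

By the sectoral-balances identity, CA = (S_private - I) + (T - G).
Private balance = 17.0 - 22.7 = -5.7
Government balance (T - G) = -3.2
CA = -5.7 + (-3.2) = -8.9

-8.9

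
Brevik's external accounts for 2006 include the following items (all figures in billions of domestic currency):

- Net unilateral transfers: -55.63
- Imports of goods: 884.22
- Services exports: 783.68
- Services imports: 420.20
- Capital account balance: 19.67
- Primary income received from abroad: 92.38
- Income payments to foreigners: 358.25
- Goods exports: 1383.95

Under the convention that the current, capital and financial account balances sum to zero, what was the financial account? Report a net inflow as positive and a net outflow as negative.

-561.38

Goods balance = 1383.95 - 884.22 = 499.73
Services balance = 783.68 - 420.20 = 363.48
Trade balance (goods + services) = 499.73 + 363.48 = 863.21
Net primary income = 92.38 - 358.25 = -265.87
Net secondary income = -55.63
Current account = 863.21 + (-265.87) + (-55.63) = 541.71
Financial account = -(541.71 + 19.67) = -561.38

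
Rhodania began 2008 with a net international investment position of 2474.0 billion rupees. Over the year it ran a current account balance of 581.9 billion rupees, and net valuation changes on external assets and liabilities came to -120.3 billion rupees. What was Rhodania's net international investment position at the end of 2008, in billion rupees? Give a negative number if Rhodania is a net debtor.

Change in NIIP = current account + net valuation change = 581.9 + (-120.3) = 461.6
End-of-year NIIP = 2474.0 + 461.6 = 2935.6

2935.6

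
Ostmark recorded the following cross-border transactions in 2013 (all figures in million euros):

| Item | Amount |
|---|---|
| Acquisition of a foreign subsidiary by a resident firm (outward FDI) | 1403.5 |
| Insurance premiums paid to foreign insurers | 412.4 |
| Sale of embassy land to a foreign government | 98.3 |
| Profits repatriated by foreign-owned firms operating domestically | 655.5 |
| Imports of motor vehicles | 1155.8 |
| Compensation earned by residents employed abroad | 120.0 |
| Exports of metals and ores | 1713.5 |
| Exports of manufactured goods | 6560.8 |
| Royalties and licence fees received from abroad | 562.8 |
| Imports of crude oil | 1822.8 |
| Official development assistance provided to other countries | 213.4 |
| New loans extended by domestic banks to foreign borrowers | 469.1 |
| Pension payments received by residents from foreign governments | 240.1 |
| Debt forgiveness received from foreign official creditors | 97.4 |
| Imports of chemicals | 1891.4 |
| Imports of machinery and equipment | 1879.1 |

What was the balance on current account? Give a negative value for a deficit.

Goods: -1155.8 + 1713.5 - 1822.8 + 6560.8 - 1891.4 - 1879.1 = 1525.2
Services: -412.4 + 562.8 = 150.4
Primary income: 120.0 - 655.5 = -535.5
Secondary income: -213.4 + 240.1 = 26.7
Current account = 1525.2 + 150.4 + (-535.5) + 26.7 = 1166.8
(Excluded from the current account — financial account: acquisition of a foreign subsidiary by a resident firm (outward FDI) 1403.5, new loans extended by domestic banks to foreign borrowers 469.1; capital account: sale of embassy land to a foreign government 98.3, debt forgiveness received from foreign official creditors 97.4.)

1166.8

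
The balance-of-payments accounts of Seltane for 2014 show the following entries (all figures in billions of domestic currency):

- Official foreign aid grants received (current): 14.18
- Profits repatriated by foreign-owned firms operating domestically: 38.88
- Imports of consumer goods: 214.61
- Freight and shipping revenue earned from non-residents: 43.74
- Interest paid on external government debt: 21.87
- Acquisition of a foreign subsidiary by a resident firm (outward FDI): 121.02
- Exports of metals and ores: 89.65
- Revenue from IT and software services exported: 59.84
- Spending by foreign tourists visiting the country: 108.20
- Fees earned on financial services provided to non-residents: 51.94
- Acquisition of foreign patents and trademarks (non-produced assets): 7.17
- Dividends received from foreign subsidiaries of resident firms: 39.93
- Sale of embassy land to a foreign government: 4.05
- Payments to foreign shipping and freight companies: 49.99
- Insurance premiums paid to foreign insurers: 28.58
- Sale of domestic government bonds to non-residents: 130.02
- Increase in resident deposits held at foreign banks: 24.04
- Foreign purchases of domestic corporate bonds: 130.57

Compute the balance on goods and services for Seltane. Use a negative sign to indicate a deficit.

Goods: 89.65 - 214.61 = -124.96
Services: 43.74 - 28.58 - 49.99 + 59.84 + 108.20 + 51.94 = 185.15
Trade balance = -124.96 + 185.15 = 60.19
(Excluded from the trade balance — secondary income: official foreign aid grants received (current) 14.18; primary income: profits repatriated by foreign-owned firms operating domestically 38.88, interest paid on external government debt 21.87, dividends received from foreign subsidiaries of resident firms 39.93; financial account: acquisition of a foreign subsidiary by a resident firm (outward FDI) 121.02, sale of domestic government bonds to non-residents 130.02, increase in resident deposits held at foreign banks 24.04, foreign purchases of domestic corporate bonds 130.57; capital account: acquisition of foreign patents and trademarks (non-produced assets) 7.17, sale of embassy land to a foreign government 4.05.)

60.19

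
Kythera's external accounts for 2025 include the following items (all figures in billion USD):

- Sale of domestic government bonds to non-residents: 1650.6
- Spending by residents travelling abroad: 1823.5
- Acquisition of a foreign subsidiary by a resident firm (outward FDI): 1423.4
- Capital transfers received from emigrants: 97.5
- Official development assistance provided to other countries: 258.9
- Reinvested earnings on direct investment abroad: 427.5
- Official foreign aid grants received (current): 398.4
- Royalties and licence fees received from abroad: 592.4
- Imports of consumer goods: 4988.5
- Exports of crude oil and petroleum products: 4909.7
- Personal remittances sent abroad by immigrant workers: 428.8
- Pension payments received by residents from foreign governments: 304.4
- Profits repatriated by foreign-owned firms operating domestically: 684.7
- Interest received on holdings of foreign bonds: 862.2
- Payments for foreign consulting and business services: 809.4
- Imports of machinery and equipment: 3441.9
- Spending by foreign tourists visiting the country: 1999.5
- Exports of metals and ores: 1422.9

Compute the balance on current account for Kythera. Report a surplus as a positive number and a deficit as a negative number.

Goods: -3441.9 + 1422.9 + 4909.7 - 4988.5 = -2097.8
Services: 592.4 - 1823.5 + 1999.5 - 809.4 = -41.0
Primary income: 862.2 + 427.5 - 684.7 = 605.0
Secondary income: -258.9 + 304.4 - 428.8 + 398.4 = 15.1
Current account = (-2097.8) + (-41.0) + 605.0 + 15.1 = -1518.7
(Excluded from the current account — financial account: sale of domestic government bonds to non-residents 1650.6, acquisition of a foreign subsidiary by a resident firm (outward FDI) 1423.4; capital account: capital transfers received from emigrants 97.5.)

-1518.7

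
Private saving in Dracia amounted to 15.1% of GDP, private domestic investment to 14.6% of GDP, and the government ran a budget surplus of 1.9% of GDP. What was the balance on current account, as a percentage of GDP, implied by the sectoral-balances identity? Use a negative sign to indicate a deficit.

2.4

By the sectoral-balances identity, CA = (S_private - I) + (T - G).
Private balance = 15.1 - 14.6 = 0.5
Government balance (T - G) = 1.9
CA = 0.5 + 1.9 = 2.4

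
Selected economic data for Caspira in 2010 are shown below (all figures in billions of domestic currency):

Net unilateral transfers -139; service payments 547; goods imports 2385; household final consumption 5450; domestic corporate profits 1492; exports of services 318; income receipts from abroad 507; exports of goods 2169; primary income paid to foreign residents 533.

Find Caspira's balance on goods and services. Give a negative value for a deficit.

-445

Goods balance = 2169 - 2385 = -216
Services balance = 318 - 547 = -229
Trade balance (goods + services) = -216 + (-229) = -445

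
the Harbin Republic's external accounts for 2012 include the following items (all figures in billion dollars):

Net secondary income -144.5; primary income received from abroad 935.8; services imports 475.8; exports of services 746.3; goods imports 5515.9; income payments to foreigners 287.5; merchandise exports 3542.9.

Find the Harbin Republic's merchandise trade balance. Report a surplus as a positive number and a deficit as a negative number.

Goods balance = 3542.9 - 5515.9 = -1973.0

-1973.0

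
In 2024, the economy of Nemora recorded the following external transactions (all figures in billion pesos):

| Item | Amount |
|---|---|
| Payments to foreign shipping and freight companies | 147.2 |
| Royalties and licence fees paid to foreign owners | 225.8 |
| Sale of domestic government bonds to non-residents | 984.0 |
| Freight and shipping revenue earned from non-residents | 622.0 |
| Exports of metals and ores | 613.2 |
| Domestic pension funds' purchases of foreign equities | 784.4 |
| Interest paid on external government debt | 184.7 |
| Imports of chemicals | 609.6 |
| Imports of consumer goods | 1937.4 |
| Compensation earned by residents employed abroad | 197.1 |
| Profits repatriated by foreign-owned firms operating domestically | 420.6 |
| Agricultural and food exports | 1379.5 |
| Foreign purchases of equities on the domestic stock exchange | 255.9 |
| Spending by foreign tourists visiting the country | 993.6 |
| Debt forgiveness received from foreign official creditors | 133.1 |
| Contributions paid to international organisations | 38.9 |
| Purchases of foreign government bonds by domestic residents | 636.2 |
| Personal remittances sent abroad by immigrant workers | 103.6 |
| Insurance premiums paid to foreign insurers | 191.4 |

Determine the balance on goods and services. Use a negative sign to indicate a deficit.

496.9

Goods: -1937.4 + 1379.5 + 613.2 - 609.6 = -554.3
Services: -147.2 - 191.4 + 993.6 + 622.0 - 225.8 = 1051.2
Trade balance = -554.3 + 1051.2 = 496.9
(Excluded from the trade balance — financial account: sale of domestic government bonds to non-residents 984.0, domestic pension funds' purchases of foreign equities 784.4, foreign purchases of equities on the domestic stock exchange 255.9, purchases of foreign government bonds by domestic residents 636.2; primary income: interest paid on external government debt 184.7, compensation earned by residents employed abroad 197.1, profits repatriated by foreign-owned firms operating domestically 420.6; capital account: debt forgiveness received from foreign official creditors 133.1; secondary income: contributions paid to international organisations 38.9, personal remittances sent abroad by immigrant workers 103.6.)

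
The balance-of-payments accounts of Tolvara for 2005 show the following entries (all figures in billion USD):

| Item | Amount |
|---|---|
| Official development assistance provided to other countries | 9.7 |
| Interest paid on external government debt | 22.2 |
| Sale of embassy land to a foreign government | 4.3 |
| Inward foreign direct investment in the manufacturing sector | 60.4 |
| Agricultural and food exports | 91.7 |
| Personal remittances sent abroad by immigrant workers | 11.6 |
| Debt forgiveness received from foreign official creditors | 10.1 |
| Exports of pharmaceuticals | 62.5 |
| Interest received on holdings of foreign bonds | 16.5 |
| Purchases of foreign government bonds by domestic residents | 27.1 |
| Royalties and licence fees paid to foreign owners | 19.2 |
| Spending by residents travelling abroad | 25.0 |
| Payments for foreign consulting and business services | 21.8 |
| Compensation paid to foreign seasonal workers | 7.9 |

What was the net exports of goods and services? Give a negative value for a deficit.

88.2

Goods: 91.7 + 62.5 = 154.2
Services: -19.2 - 25.0 - 21.8 = -66.0
Trade balance = 154.2 + (-66.0) = 88.2
(Excluded from the trade balance — secondary income: official development assistance provided to other countries 9.7, personal remittances sent abroad by immigrant workers 11.6; primary income: interest paid on external government debt 22.2, interest received on holdings of foreign bonds 16.5, compensation paid to foreign seasonal workers 7.9; capital account: sale of embassy land to a foreign government 4.3, debt forgiveness received from foreign official creditors 10.1; financial account: inward foreign direct investment in the manufacturing sector 60.4, purchases of foreign government bonds by domestic residents 27.1.)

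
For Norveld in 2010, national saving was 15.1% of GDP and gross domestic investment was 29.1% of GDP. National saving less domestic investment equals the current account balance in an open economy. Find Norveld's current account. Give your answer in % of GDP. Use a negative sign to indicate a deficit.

-14.0

S - I = CA (net lending to the rest of the world).
CA = S - I = 15.1 - 29.1 = -14.0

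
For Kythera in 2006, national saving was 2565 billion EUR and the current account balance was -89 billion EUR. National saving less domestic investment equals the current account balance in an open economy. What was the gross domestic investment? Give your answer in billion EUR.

S - I = CA (net lending to the rest of the world).
I = S - CA = 2565 - (-89) = 2654

2654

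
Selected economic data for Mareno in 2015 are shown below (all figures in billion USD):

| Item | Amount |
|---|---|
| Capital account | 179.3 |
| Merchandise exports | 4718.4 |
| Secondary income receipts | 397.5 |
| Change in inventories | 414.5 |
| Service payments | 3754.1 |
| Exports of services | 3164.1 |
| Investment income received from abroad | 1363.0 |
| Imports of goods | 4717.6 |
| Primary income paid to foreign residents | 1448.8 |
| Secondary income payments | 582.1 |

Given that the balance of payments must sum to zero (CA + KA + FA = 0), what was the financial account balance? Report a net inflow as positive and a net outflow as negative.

680.3

Goods balance = 4718.4 - 4717.6 = 0.8
Services balance = 3164.1 - 3754.1 = -590.0
Trade balance (goods + services) = 0.8 + (-590.0) = -589.2
Net primary income = 1363.0 - 1448.8 = -85.8
Net secondary income = 397.5 - 582.1 = -184.6
Current account = -589.2 + (-85.8) + (-184.6) = -859.6
Financial account = -(-859.6 + 179.3) = 680.3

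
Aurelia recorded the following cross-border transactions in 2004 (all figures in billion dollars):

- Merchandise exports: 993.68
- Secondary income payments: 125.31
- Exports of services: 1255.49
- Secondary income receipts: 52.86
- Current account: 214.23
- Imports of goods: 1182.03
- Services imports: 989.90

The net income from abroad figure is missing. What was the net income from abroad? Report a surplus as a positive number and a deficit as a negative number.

209.44

Current account = goods balance + services balance + net primary income + net secondary income
Sum of the known components = 4.79
Net income from abroad = CA - (known components) = 214.23 - 4.79 = 209.44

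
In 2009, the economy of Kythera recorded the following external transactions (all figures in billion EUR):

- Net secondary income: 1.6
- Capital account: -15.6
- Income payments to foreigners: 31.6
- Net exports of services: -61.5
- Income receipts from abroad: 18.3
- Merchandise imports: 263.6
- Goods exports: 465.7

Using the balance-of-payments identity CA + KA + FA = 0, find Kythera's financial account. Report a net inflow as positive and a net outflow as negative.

Goods balance = 465.7 - 263.6 = 202.1
Services balance = -61.5
Trade balance (goods + services) = 202.1 + (-61.5) = 140.6
Net primary income = 18.3 - 31.6 = -13.3
Net secondary income = 1.6
Current account = 140.6 + (-13.3) + 1.6 = 128.9
Financial account = -(128.9 + (-15.6)) = -113.3

-113.3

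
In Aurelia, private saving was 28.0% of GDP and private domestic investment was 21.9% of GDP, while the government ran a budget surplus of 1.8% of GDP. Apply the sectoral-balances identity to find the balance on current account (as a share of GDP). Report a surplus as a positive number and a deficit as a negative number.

By the sectoral-balances identity, CA = (S_private - I) + (T - G).
Private balance = 28.0 - 21.9 = 6.1
Government balance (T - G) = 1.8
CA = 6.1 + 1.8 = 7.9

7.9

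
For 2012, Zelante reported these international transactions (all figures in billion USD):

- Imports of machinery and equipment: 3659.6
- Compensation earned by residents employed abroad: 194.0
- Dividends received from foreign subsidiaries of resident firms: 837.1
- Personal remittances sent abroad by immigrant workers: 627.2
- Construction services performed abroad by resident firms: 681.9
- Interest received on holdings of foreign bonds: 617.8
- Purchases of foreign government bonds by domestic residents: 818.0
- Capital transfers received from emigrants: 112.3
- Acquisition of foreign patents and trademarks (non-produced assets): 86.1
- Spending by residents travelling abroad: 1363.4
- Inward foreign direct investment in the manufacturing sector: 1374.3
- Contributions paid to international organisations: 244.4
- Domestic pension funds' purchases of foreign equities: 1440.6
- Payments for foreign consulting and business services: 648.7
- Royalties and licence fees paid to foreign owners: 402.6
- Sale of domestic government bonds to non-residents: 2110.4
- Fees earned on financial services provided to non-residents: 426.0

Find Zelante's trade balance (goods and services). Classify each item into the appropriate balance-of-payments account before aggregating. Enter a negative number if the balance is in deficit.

-4966.4

Goods: -3659.6
Services: 681.9 - 1363.4 - 648.7 - 402.6 + 426.0 = -1306.8
Trade balance = -3659.6 + (-1306.8) = -4966.4
(Excluded from the trade balance — primary income: compensation earned by residents employed abroad 194.0, dividends received from foreign subsidiaries of resident firms 837.1, interest received on holdings of foreign bonds 617.8; secondary income: personal remittances sent abroad by immigrant workers 627.2, contributions paid to international organisations 244.4; financial account: purchases of foreign government bonds by domestic residents 818.0, inward foreign direct investment in the manufacturing sector 1374.3, domestic pension funds' purchases of foreign equities 1440.6, sale of domestic government bonds to non-residents 2110.4; capital account: capital transfers received from emigrants 112.3, acquisition of foreign patents and trademarks (non-produced assets) 86.1.)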